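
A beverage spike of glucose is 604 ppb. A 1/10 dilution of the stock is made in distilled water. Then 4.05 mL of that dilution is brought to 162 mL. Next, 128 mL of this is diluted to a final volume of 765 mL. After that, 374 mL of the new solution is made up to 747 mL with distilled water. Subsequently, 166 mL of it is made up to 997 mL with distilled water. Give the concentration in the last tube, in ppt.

Overall dilution factor = 10 × 40 × 5.977 × 1.997 × 6.006 = 2.87 × 10⁴.
604 ppb / 2.87 × 10⁴ = 0.0211 ppb = 21.1 ppt.

21.1 ppt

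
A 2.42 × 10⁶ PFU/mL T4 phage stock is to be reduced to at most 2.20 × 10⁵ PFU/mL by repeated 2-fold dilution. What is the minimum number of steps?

4

Need 2ⁿ ≥ 11.0, so n ≥ log(11.0)/log(2) = 3.46.
Minimum whole steps: n = 4.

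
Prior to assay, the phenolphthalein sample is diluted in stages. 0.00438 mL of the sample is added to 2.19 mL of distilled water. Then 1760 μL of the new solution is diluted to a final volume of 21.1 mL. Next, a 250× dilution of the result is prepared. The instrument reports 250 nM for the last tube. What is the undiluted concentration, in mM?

Overall dilution factor = 501 × 11.99 × 250 = 1.50 × 10⁶.
Original = 250 nM × 1.50 × 10⁶ = 3.75 × 10⁸ nM = 375 mM.

375 mM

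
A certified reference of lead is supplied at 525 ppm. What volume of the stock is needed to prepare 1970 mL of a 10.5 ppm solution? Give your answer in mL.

V₁ = C₂V₂/C₁ = 10.5 × 1970 / 525 = 39.4 mL.

39.4 mL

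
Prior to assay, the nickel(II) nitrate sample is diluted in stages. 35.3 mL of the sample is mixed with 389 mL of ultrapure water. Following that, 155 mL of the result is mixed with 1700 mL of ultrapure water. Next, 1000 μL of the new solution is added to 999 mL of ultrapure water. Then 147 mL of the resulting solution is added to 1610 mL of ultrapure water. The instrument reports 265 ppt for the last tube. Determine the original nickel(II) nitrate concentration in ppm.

Overall dilution factor = 12.02 × 11.97 × 1000 × 11.95 = 1.72 × 10⁶.
Original = 265 ppt × 1.72 × 10⁶ = 4.56 × 10⁸ ppt = 456 ppm.

456 ppm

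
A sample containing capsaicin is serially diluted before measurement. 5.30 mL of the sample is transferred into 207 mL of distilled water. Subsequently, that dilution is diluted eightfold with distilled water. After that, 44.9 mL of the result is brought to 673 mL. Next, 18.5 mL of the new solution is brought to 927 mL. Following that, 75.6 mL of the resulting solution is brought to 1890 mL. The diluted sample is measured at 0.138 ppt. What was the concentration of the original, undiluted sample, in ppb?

Overall dilution factor = 40.06 × 8 × 14.99 × 50.11 × 25 = 6.02 × 10⁶.
Original = 0.138 ppt × 6.02 × 10⁶ = 8.30 × 10⁵ ppt = 830 ppb.

830 ppb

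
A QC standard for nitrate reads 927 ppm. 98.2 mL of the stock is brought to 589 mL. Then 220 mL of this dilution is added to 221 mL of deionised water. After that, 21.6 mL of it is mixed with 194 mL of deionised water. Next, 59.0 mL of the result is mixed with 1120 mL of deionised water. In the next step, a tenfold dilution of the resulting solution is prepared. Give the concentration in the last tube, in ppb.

38.7 ppb

Overall dilution factor = 5.998 × 2.005 × 9.981 × 19.98 × 10 = 2.40 × 10⁴.
927 ppm / 2.40 × 10⁴ = 0.0387 ppm = 38.7 ppb.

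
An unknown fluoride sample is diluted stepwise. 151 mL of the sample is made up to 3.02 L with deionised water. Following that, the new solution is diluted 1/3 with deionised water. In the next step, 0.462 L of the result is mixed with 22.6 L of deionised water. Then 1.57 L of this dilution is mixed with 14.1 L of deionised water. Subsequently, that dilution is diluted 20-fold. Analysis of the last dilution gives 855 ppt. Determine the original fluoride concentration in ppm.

511 ppm

Overall dilution factor = 20 × 3 × 49.92 × 9.981 × 20 = 5.98 × 10⁵.
Original = 855 ppt × 5.98 × 10⁵ = 5.11 × 10⁸ ppt = 511 ppm.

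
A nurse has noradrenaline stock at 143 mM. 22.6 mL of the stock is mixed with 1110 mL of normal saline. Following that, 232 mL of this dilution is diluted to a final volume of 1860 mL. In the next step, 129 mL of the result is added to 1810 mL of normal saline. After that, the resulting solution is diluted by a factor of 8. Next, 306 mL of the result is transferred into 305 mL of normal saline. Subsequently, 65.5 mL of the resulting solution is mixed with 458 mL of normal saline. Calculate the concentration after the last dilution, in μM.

Overall dilution factor = 50.12 × 8.017 × 15.03 × 8 × 1.997 × 7.992 = 7.71 × 10⁵.
143 mM / 7.71 × 10⁵ = 1.85 × 10⁻⁴ mM = 0.185 μM.

0.185 μM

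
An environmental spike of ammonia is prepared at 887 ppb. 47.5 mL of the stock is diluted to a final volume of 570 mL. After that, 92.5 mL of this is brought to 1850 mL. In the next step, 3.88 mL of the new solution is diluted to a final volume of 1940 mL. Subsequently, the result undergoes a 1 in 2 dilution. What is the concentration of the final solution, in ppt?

Overall dilution factor = 12 × 20 × 500 × 2 = 2.40 × 10⁵.
887 ppb / 2.40 × 10⁵ = 3.70 × 10⁻³ ppb = 3.70 ppt.

3.70 ppt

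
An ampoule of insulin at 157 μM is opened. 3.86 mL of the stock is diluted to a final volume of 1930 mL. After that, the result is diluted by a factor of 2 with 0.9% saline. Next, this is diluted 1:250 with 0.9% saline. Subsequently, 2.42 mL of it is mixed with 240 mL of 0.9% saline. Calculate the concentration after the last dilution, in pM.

Overall dilution factor = 500 × 2 × 250 × 100.2 = 2.50 × 10⁷.
157 μM / 2.50 × 10⁷ = 6.27 × 10⁻⁶ μM = 6.27 pM.

6.27 pM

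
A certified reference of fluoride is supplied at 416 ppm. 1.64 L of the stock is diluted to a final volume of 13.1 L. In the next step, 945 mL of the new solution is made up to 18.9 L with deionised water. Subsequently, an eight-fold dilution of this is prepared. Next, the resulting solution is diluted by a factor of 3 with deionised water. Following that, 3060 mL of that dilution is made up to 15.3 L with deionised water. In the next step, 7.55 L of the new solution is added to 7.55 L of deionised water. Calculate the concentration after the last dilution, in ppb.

Overall dilution factor = 7.988 × 20 × 8 × 3 × 5 × 2 = 3.83 × 10⁴.
416 ppm / 3.83 × 10⁴ = 0.0108 ppm = 10.8 ppb.

10.8 ppb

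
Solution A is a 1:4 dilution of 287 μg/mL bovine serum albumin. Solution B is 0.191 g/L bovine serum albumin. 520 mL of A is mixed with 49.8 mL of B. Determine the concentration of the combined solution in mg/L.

82.2 mg/L

C_A = 287 μg/mL / 4 = 71.8 μg/mL.
C_B = 0.191 g/L = 191 μg/mL.
C_mix = (C_A·V_A + C_B·V_B)/(V_A + V_B) = (71.8×520 + 191×49.8) / 569.8 = 82.2 μg/mL = 82.2 mg/L.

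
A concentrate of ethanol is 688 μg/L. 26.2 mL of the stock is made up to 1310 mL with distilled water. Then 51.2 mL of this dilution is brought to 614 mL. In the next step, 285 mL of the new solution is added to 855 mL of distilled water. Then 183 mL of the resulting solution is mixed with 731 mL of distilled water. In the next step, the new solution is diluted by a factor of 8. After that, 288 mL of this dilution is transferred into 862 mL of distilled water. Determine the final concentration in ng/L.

1.80 ng/L

Overall dilution factor = 50 × 11.99 × 4 × 4.995 × 8 × 3.993 = 3.83 × 10⁵.
688 μg/L / 3.83 × 10⁵ = 1.80 × 10⁻³ μg/L = 1.80 ng/L.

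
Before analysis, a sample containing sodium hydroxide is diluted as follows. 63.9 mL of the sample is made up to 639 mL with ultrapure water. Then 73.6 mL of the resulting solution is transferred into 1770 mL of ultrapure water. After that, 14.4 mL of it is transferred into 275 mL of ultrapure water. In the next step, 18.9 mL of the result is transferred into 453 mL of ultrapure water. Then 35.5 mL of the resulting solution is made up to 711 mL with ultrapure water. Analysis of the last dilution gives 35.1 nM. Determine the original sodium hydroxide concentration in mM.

Overall dilution factor = 10 × 25.05 × 20.10 × 24.97 × 20.03 = 2.52 × 10⁶.
Original = 35.1 nM × 2.52 × 10⁶ = 8.84 × 10⁷ nM = 88.4 mM.

88.4 mM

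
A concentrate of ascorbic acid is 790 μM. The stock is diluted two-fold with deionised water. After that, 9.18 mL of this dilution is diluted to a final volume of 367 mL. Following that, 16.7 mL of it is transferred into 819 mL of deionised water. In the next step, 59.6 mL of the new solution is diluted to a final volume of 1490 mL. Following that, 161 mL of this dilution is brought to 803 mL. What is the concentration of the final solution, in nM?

Overall dilution factor = 2 × 39.98 × 50.04 × 25 × 4.988 = 4.99 × 10⁵.
790 μM / 4.99 × 10⁵ = 1.58 × 10⁻³ μM = 1.58 nM.

1.58 nM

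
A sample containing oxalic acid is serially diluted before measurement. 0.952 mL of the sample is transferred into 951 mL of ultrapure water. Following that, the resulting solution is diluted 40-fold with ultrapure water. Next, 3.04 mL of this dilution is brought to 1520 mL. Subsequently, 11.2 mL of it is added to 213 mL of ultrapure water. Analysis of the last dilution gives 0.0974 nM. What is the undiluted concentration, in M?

0.0390 M

Overall dilution factor = 999.9 × 40 × 500 × 20.02 = 4.00 × 10⁸.
Original = 0.0974 nM × 4.00 × 10⁸ = 3.90 × 10⁷ nM = 0.0390 M.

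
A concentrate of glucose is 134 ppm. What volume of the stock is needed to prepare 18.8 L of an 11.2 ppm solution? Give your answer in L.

1.57 L

V₁ = C₂V₂/C₁ = 11.2 × 18.8 / 134 = 1.57 L.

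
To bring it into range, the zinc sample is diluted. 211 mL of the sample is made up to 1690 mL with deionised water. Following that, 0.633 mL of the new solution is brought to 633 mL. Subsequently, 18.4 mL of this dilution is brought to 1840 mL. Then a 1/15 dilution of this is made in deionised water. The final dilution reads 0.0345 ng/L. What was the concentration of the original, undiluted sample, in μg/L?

414 μg/L

Overall dilution factor = 8.009 × 1000 × 100 × 15 = 1.20 × 10⁷.
Original = 0.0345 ng/L × 1.20 × 10⁷ = 4.14 × 10⁵ ng/L = 414 μg/L.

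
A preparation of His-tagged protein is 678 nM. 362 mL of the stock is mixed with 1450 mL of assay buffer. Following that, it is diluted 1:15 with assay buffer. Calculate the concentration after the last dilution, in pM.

Overall dilution factor = 5.006 × 15 = 75.1.
678 nM / 75.1 = 9.03 nM = 9030 pM.

9030 pM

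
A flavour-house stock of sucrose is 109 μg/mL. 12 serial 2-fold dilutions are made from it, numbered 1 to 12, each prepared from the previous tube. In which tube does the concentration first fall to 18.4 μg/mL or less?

Tube n has concentration 109 μg/mL / 2ⁿ.
Need 2ⁿ ≥ 109 μg/mL / 18.4 μg/mL = 5.92, so n ≥ 2.57.
First such tube: n = 3.

tube 3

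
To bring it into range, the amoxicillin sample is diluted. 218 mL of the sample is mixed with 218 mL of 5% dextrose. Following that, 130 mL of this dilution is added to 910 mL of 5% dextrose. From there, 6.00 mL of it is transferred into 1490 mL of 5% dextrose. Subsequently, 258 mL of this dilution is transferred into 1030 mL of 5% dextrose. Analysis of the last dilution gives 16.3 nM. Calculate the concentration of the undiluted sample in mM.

Overall dilution factor = 2 × 8 × 249.3 × 4.992 = 1.99 × 10⁴.
Original = 16.3 nM × 1.99 × 10⁴ = 3.25 × 10⁵ nM = 0.325 mM.

0.325 mM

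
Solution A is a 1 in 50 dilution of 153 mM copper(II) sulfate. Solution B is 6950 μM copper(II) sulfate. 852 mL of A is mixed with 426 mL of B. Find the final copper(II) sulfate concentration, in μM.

C_A = 153 mM / 50 = 3.06 mM.
C_B = 6950 μM = 6.95 mM.
C_mix = (C_A·V_A + C_B·V_B)/(V_A + V_B) = (3.06×852 + 6.95×426) / 1278 = 4.36 mM = 4360 μM.

4360 μM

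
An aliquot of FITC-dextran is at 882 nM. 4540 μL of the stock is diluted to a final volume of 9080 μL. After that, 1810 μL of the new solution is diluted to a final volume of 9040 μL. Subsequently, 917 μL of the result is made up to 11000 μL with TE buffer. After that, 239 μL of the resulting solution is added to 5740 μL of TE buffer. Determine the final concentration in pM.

294 pM

Overall dilution factor = 2 × 4.994 × 12.00 × 25.02 = 2998.
882 nM / 2998 = 0.294 nM = 294 pM.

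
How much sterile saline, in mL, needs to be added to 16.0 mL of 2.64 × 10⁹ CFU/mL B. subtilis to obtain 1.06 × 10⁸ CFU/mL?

V₂ = C₁V₁/C₂ = 2.64 × 10⁹ × 16.0 / 1.06 × 10⁸ = 398 mL.
Diluent to add = V₂ − V₁ = 398 − 16.0 = 382 mL.

382 mL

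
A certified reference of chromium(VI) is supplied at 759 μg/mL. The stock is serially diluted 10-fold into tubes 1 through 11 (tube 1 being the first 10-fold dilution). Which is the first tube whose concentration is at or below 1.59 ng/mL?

tube 6

Tube n has concentration 759 μg/mL / 10ⁿ.
Need 10ⁿ ≥ 759 μg/mL / 1.59 ng/mL = 4.77 × 10⁵, so n ≥ 5.68.
First such tube: n = 6.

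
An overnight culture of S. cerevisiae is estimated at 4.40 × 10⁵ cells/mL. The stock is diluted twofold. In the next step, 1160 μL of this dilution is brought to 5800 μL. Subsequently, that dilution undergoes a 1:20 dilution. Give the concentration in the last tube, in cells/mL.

Overall dilution factor = 2 × 5 × 20 = 200.
4.40 × 10⁵ cells/mL / 200 = 2200 cells/mL.

2200 cells/mL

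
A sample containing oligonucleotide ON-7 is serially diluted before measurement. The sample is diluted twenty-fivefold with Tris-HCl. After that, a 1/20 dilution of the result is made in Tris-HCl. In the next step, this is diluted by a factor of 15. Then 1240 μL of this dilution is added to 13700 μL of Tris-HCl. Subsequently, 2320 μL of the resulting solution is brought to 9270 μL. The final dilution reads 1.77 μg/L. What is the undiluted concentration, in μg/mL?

Overall dilution factor = 25 × 20 × 15 × 12.05 × 3.996 = 3.61 × 10⁵.
Original = 1.77 μg/L × 3.61 × 10⁵ = 6.39 × 10⁵ μg/L = 639 μg/mL.

639 μg/mL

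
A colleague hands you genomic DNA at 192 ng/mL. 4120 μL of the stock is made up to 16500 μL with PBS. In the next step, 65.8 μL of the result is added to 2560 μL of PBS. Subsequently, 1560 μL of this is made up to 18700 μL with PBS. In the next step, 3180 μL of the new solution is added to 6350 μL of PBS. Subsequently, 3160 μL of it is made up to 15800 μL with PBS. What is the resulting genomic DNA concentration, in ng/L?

Overall dilution factor = 4.005 × 39.91 × 11.99 × 2.997 × 5 = 2.87 × 10⁴.
192 ng/mL / 2.87 × 10⁴ = 6.69 × 10⁻³ ng/mL = 6.69 ng/L.

6.69 ng/L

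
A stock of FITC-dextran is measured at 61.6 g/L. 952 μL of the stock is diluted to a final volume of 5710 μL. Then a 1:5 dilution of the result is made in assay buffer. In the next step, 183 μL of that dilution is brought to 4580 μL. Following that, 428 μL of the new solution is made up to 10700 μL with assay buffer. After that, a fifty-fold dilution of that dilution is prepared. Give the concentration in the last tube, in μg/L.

65.7 μg/L

Overall dilution factor = 5.998 × 5 × 25.03 × 25 × 50 = 9.38 × 10⁵.
61.6 g/L / 9.38 × 10⁵ = 6.57 × 10⁻⁵ g/L = 65.7 μg/L.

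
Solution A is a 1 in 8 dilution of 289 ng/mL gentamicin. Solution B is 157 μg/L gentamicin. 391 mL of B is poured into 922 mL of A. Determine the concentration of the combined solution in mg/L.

0.0721 mg/L

C_A = 289 ng/mL / 8 = 36.1 ng/mL.
C_B = 157 μg/L = 157 ng/mL.
C_mix = (C_A·V_A + C_B·V_B)/(V_A + V_B) = (36.1×922 + 157×391) / 1313 = 72.1 ng/mL = 0.0721 mg/L.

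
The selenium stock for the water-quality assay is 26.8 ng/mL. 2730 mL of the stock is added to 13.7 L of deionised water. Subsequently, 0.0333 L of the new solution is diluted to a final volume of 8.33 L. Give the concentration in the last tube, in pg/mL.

17.8 pg/mL

Overall dilution factor = 6.018 × 250.2 = 1505.
26.8 ng/mL / 1505 = 0.0178 ng/mL = 17.8 pg/mL.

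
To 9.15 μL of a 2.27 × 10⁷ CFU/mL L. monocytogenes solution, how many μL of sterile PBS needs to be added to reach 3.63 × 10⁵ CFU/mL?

563 μL

V₂ = C₁V₁/C₂ = 2.27 × 10⁷ × 9.15 / 3.63 × 10⁵ = 572 μL.
Diluent to add = V₂ − V₁ = 572 − 9.15 = 563 μL.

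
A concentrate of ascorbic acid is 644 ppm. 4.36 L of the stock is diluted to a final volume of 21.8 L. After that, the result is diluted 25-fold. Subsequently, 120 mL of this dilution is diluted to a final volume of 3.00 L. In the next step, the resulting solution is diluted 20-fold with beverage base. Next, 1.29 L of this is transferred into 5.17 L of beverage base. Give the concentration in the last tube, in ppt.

2060 ppt

Overall dilution factor = 5 × 25 × 25 × 20 × 5.008 = 3.13 × 10⁵.
644 ppm / 3.13 × 10⁵ = 2.06 × 10⁻³ ppm = 2060 ppt.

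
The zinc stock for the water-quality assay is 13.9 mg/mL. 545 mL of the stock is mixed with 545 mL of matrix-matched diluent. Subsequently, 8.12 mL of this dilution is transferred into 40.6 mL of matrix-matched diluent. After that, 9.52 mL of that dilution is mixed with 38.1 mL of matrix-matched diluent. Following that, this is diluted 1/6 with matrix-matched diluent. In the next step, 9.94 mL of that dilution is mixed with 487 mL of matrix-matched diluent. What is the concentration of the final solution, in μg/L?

Overall dilution factor = 2 × 6 × 5.002 × 6 × 49.99 = 1.80 × 10⁴.
13.9 mg/mL / 1.80 × 10⁴ = 7.72 × 10⁻⁴ mg/mL = 772 μg/L.

772 μg/L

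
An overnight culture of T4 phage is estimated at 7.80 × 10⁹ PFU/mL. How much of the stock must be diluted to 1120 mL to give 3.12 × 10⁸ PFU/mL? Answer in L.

0.0448 L

V₁ = C₂V₂/C₁ = 3.12 × 10⁸ × 1120 / 7.80 × 10⁹ = 44.8 mL = 0.0448 L.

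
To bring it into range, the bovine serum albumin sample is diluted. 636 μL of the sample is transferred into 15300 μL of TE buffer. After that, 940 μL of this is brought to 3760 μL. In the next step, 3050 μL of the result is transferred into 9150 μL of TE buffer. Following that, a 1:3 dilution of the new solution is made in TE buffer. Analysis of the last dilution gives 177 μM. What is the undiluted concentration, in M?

0.213 M

Overall dilution factor = 25.06 × 4 × 4 × 3 = 1203.
Original = 177 μM × 1203 = 2.13 × 10⁵ μM = 0.213 M.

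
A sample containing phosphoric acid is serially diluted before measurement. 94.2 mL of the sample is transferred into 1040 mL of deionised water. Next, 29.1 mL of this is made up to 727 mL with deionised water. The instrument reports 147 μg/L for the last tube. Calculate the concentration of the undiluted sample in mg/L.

Overall dilution factor = 12.04 × 24.98 = 301.
Original = 147 μg/L × 301 = 4.42 × 10⁴ μg/L = 44.2 mg/L.

44.2 mg/L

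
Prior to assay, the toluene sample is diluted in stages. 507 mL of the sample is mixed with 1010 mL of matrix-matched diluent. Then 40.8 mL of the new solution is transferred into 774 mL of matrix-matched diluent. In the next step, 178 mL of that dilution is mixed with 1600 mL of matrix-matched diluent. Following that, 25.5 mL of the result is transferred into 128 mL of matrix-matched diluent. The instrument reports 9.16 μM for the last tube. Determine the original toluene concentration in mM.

Overall dilution factor = 2.992 × 19.97 × 9.989 × 6.020 = 3593.
Original = 9.16 μM × 3593 = 3.29 × 10⁴ μM = 32.9 mM.

32.9 mM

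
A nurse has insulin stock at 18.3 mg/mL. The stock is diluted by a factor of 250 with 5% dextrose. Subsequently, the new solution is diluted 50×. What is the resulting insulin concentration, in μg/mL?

1.46 μg/mL

Overall dilution factor = 250 × 50 = 1.25 × 10⁴.
18.3 mg/mL / 1.25 × 10⁴ = 1.46 × 10⁻³ mg/mL = 1.46 μg/mL.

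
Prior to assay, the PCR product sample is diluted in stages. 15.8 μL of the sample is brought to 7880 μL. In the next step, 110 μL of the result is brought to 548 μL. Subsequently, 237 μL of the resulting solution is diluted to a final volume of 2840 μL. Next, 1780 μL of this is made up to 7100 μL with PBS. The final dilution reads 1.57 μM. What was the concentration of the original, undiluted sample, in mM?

Overall dilution factor = 498.7 × 4.982 × 11.98 × 3.989 = 1.19 × 10⁵.
Original = 1.57 μM × 1.19 × 10⁵ = 1.86 × 10⁵ μM = 186 mM.

186 mM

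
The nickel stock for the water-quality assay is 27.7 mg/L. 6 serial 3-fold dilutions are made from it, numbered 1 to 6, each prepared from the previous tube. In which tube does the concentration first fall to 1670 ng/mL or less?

Tube n has concentration 27.7 mg/L / 3ⁿ.
Need 3ⁿ ≥ 27.7 mg/L / 1670 ng/mL = 16.6, so n ≥ 2.56.
First such tube: n = 3.

tube 3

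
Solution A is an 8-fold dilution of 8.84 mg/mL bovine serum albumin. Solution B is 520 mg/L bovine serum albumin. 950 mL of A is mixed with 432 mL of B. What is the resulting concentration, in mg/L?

922 mg/L

C_A = 8.84 mg/mL / 8 = 1.10 mg/mL.
C_B = 520 mg/L = 0.520 mg/mL.
C_mix = (C_A·V_A + C_B·V_B)/(V_A + V_B) = (1.10×950 + 0.520×432) / 1382 = 0.922 mg/mL = 922 mg/L.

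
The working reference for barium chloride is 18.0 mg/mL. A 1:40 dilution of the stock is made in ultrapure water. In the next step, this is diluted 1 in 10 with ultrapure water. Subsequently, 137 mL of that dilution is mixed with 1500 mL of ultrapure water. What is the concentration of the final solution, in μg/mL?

Overall dilution factor = 40 × 10 × 11.95 = 4780.
18.0 mg/mL / 4780 = 3.77 × 10⁻³ mg/mL = 3.77 μg/mL.

3.77 μg/mL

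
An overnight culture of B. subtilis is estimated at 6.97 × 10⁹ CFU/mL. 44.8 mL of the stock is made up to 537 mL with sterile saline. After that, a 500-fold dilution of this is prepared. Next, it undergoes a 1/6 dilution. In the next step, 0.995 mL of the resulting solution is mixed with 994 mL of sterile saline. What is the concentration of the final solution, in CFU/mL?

Overall dilution factor = 11.99 × 500 × 6 × 1000.0 = 3.60 × 10⁷.
6.97 × 10⁹ CFU/mL / 3.60 × 10⁷ = 194 CFU/mL.

194 CFU/mL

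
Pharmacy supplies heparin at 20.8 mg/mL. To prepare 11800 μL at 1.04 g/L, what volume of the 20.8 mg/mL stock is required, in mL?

1.04 g/L = 1.04 mg/mL.
V₁ = C₂V₂/C₁ = 1.04 × 11800 / 20.8 = 590 μL = 0.590 mL.

0.590 mL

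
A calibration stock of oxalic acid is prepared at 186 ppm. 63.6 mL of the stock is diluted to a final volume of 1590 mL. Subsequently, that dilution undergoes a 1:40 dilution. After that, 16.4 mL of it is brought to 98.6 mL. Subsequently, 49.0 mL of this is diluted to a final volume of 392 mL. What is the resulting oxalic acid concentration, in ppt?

3870 ppt

Overall dilution factor = 25 × 40 × 6.012 × 8 = 4.81 × 10⁴.
186 ppm / 4.81 × 10⁴ = 3.87 × 10⁻³ ppm = 3870 ppt.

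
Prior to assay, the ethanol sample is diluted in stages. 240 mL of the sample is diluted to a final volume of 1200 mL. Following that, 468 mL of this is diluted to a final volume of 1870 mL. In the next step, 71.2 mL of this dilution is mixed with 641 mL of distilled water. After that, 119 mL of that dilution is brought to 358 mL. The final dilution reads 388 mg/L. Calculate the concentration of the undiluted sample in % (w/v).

23.3 % (w/v)

Overall dilution factor = 5 × 3.996 × 10.00 × 3.008 = 601.
Original = 388 mg/L × 601 = 2.33 × 10⁵ mg/L = 23.3 % (w/v).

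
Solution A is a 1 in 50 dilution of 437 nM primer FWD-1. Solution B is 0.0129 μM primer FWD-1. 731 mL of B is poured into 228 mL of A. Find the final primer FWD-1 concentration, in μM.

0.0119 μM

C_A = 437 nM / 50 = 8.74 nM.
C_B = 0.0129 μM = 12.9 nM.
C_mix = (C_A·V_A + C_B·V_B)/(V_A + V_B) = (8.74×228 + 12.9×731) / 959.0 = 11.9 nM = 0.0119 μM.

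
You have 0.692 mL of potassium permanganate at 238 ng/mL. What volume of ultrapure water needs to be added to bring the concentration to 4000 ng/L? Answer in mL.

40.5 mL

4000 ng/L = 4.00 ng/mL.
V₂ = C₁V₁/C₂ = 238 × 0.692 / 4.00 = 41.2 mL.
Diluent to add = V₂ − V₁ = 41.2 − 0.692 = 40.5 mL.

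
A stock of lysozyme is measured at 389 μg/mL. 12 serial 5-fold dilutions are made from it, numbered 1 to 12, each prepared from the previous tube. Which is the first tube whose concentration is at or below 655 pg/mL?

tube 9

Tube n has concentration 389 μg/mL / 5ⁿ.
Need 5ⁿ ≥ 389 μg/mL / 655 pg/mL = 5.94 × 10⁵, so n ≥ 8.26.
First such tube: n = 9.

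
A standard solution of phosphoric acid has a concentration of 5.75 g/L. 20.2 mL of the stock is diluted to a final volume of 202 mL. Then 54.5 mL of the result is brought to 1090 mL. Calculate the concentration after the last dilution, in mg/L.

28.8 mg/L

Overall dilution factor = 10 × 20 = 200.
5.75 g/L / 200 = 0.0288 g/L = 28.8 mg/L.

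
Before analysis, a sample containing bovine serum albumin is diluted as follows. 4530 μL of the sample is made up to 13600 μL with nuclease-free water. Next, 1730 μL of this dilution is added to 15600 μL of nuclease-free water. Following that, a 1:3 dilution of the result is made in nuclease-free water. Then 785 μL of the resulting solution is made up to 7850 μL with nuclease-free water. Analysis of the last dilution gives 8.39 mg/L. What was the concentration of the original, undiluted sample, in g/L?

Overall dilution factor = 3.002 × 10.02 × 3 × 10 = 902.
Original = 8.39 mg/L × 902 = 7570 mg/L = 7.57 g/L.

7.57 g/L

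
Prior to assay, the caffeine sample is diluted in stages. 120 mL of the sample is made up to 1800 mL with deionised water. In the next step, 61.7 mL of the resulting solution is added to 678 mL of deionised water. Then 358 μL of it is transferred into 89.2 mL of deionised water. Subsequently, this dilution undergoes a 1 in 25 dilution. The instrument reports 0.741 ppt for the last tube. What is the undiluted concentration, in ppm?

0.833 ppm

Overall dilution factor = 15 × 11.99 × 250.2 × 25 = 1.12 × 10⁶.
Original = 0.741 ppt × 1.12 × 10⁶ = 8.33 × 10⁵ ppt = 0.833 ppm.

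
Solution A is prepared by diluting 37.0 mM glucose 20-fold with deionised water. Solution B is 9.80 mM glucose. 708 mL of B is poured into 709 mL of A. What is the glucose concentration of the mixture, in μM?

C_A = 37.0 mM / 20 = 1.85 mM.
C_mix = (C_A·V_A + C_B·V_B)/(V_A + V_B) = (1.85×709 + 9.80×708) / 1417 = 5.82 mM = 5820 μM.

5820 μM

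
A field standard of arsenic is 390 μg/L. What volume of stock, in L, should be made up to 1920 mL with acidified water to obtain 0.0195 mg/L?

0.0195 mg/L = 19.5 μg/L.
V₁ = C₂V₂/C₁ = 19.5 × 1920 / 390 = 96.0 mL = 0.0960 L.

0.0960 L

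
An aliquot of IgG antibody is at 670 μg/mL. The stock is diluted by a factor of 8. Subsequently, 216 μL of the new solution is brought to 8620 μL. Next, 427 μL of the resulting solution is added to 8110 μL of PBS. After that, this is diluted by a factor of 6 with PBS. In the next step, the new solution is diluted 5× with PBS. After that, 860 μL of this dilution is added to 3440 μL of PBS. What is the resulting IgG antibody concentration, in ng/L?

Overall dilution factor = 8 × 39.91 × 19.99 × 6 × 5 × 5 = 9.57 × 10⁵.
670 μg/mL / 9.57 × 10⁵ = 7.00 × 10⁻⁴ μg/mL = 700 ng/L.

700 ng/L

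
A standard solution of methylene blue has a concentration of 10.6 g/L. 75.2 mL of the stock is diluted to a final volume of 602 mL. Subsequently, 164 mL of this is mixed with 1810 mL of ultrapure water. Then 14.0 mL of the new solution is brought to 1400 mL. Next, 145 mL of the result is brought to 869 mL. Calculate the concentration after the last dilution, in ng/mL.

184 ng/mL

Overall dilution factor = 8.005 × 12.04 × 100 × 5.993 = 5.77 × 10⁴.
10.6 g/L / 5.77 × 10⁴ = 1.84 × 10⁻⁴ g/L = 184 ng/mL.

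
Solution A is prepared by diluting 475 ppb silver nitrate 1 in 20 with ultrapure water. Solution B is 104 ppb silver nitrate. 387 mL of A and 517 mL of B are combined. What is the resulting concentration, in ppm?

0.0696 ppm

C_A = 475 ppb / 20 = 23.8 ppb.
C_mix = (C_A·V_A + C_B·V_B)/(V_A + V_B) = (23.8×387 + 104×517) / 904.0 = 69.6 ppb = 0.0696 ppm.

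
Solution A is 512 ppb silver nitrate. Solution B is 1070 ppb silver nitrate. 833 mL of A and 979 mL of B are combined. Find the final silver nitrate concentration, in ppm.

C_mix = (C_A·V_A + C_B·V_B)/(V_A + V_B) = (512×833 + 1070×979) / 1812 = 813 ppb = 0.813 ppm.

0.813 ppm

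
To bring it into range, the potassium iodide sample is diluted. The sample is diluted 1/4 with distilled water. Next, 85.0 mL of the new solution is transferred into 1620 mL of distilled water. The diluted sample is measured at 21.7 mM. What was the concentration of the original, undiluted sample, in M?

1.74 M

Overall dilution factor = 4 × 20.06 = 80.2.
Original = 21.7 mM × 80.2 = 1741 mM = 1.74 M.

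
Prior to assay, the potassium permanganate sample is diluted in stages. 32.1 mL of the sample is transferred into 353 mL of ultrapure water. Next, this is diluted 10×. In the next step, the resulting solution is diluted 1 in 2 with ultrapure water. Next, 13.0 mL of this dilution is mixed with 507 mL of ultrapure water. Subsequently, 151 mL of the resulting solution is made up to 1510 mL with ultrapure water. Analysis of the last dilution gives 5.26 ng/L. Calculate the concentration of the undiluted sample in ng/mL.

505 ng/mL

Overall dilution factor = 12.00 × 10 × 2 × 40 × 10 = 9.60 × 10⁴.
Original = 5.26 ng/L × 9.60 × 10⁴ = 5.05 × 10⁵ ng/L = 505 ng/mL.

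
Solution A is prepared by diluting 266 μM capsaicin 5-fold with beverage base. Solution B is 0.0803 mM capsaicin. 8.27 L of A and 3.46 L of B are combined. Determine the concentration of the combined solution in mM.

0.0612 mM

C_A = 266 μM / 5 = 53.2 μM.
C_B = 0.0803 mM = 80.3 μM.
C_mix = (C_A·V_A + C_B·V_B)/(V_A + V_B) = (53.2×8.27 + 80.3×3.46) / 11.73 = 61.2 μM = 0.0612 mM.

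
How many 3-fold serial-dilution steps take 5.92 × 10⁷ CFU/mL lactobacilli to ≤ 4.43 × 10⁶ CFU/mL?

3

Need 3ⁿ ≥ 13.4, so n ≥ log(13.4)/log(3) = 2.36.
Minimum whole steps: n = 3.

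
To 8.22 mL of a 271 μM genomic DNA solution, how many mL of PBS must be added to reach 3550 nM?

619 mL

3550 nM = 3.55 μM.
V₂ = C₁V₁/C₂ = 271 × 8.22 / 3.55 = 627 mL.
Diluent to add = V₂ − V₁ = 627 − 8.22 = 619 mL.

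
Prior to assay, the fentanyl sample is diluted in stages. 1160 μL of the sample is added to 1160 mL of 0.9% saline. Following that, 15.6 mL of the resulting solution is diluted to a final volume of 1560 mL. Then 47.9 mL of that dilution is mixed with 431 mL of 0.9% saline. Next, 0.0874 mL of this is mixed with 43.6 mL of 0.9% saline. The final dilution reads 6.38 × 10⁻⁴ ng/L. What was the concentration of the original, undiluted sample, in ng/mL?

319 ng/mL

Overall dilution factor = 1001 × 100 × 9.998 × 499.9 = 5.00 × 10⁸.
Original = 6.38 × 10⁻⁴ ng/L × 5.00 × 10⁸ = 3.19 × 10⁵ ng/L = 319 ng/mL.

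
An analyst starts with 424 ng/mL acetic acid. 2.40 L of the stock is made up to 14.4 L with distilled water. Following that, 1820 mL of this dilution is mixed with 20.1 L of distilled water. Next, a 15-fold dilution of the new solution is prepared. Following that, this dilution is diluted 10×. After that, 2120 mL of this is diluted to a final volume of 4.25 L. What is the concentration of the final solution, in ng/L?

19.5 ng/L

Overall dilution factor = 6 × 12.04 × 15 × 10 × 2.005 = 2.17 × 10⁴.
424 ng/mL / 2.17 × 10⁴ = 0.0195 ng/mL = 19.5 ng/L.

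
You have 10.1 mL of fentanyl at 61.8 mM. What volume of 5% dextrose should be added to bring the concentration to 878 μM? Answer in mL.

878 μM = 0.878 mM.
V₂ = C₁V₁/C₂ = 61.8 × 10.1 / 0.878 = 711 mL.
Diluent to add = V₂ − V₁ = 711 − 10.1 = 701 mL.

701 mL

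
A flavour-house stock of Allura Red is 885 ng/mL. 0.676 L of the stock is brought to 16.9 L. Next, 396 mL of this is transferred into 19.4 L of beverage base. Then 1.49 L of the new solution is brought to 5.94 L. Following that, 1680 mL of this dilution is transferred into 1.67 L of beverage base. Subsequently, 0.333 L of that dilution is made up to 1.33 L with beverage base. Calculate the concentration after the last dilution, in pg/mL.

22.3 pg/mL

Overall dilution factor = 25 × 49.99 × 3.987 × 1.994 × 3.994 = 3.97 × 10⁴.
885 ng/mL / 3.97 × 10⁴ = 0.0223 ng/mL = 22.3 pg/mL.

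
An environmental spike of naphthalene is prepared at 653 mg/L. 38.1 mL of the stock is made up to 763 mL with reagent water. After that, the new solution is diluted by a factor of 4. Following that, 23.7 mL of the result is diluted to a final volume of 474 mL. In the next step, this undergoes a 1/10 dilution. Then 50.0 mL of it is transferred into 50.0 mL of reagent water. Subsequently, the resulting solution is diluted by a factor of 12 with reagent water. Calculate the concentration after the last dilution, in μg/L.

1.70 μg/L

Overall dilution factor = 20.03 × 4 × 20 × 10 × 2 × 12 = 3.85 × 10⁵.
653 mg/L / 3.85 × 10⁵ = 1.70 × 10⁻³ mg/L = 1.70 μg/L.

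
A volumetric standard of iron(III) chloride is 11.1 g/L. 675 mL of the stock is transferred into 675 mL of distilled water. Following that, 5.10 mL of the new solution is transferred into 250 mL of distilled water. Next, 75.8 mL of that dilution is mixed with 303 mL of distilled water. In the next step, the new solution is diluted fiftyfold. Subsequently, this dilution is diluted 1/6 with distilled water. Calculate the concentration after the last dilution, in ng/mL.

74.0 ng/mL

Overall dilution factor = 2 × 50.02 × 4.997 × 50 × 6 = 1.50 × 10⁵.
11.1 g/L / 1.50 × 10⁵ = 7.40 × 10⁻⁵ g/L = 74.0 ng/mL.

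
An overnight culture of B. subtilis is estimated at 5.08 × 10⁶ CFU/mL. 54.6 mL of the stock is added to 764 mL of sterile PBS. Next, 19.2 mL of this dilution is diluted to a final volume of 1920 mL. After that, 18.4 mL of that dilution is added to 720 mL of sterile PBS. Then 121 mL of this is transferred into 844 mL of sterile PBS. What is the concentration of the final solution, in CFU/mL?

Overall dilution factor = 14.99 × 100 × 40.13 × 7.975 = 4.80 × 10⁵.
5.08 × 10⁶ CFU/mL / 4.80 × 10⁵ = 10.6 CFU/mL.

10.6 CFU/mL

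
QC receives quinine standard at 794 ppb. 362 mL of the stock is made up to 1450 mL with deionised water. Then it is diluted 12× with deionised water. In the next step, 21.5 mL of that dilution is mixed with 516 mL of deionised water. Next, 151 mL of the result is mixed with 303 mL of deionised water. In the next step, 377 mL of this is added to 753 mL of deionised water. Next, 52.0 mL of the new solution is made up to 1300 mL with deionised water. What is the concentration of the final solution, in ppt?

Overall dilution factor = 4.006 × 12 × 25 × 3.007 × 2.997 × 25 = 2.71 × 10⁵.
794 ppb / 2.71 × 10⁵ = 2.93 × 10⁻³ ppb = 2.93 ppt.

2.93 ppt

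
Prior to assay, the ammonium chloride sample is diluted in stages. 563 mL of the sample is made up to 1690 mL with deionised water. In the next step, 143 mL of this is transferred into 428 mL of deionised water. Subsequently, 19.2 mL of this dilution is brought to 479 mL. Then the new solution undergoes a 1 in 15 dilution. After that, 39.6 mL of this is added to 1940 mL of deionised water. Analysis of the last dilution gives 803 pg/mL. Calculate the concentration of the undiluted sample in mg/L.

180 mg/L

Overall dilution factor = 3.002 × 3.993 × 24.95 × 15 × 49.99 = 2.24 × 10⁵.
Original = 803 pg/mL × 2.24 × 10⁵ = 1.80 × 10⁸ pg/mL = 180 mg/L.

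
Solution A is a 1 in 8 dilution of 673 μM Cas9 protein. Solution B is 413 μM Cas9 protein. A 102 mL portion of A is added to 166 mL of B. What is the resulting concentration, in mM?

0.288 mM

C_A = 673 μM / 8 = 84.1 μM.
C_mix = (C_A·V_A + C_B·V_B)/(V_A + V_B) = (84.1×102 + 413×166) / 268.0 = 288 μM = 0.288 mM.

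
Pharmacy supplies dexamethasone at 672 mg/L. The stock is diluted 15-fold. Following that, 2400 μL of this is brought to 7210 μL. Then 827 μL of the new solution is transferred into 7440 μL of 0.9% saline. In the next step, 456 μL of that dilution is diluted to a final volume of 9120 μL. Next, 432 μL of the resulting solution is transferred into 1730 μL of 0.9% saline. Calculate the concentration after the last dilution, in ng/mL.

14.9 ng/mL

Overall dilution factor = 15 × 3.004 × 9.996 × 20 × 5.005 = 4.51 × 10⁴.
672 mg/L / 4.51 × 10⁴ = 0.0149 mg/L = 14.9 ng/mL.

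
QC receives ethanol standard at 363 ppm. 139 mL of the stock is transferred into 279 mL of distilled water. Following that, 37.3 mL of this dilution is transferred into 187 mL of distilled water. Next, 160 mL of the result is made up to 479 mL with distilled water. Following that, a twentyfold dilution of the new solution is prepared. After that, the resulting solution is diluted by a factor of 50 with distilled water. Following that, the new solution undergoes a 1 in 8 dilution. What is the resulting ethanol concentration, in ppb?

0.838 ppb

Overall dilution factor = 3.007 × 6.013 × 2.994 × 20 × 50 × 8 = 4.33 × 10⁵.
363 ppm / 4.33 × 10⁵ = 8.38 × 10⁻⁴ ppm = 0.838 ppb.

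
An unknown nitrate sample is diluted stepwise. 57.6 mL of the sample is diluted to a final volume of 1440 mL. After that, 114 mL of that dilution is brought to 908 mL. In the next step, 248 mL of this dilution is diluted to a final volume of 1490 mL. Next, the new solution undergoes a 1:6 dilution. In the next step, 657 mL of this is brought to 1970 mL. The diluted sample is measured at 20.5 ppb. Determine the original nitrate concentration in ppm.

Overall dilution factor = 25 × 7.965 × 6.008 × 6 × 2.998 = 2.15 × 10⁴.
Original = 20.5 ppb × 2.15 × 10⁴ = 4.41 × 10⁵ ppb = 441 ppm.

441 ppm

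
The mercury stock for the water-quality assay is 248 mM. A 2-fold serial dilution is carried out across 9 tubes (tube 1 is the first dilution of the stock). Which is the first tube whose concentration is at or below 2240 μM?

tube 7

Tube n has concentration 248 mM / 2ⁿ.
Need 2ⁿ ≥ 248 mM / 2240 μM = 111, so n ≥ 6.79.
First such tube: n = 7.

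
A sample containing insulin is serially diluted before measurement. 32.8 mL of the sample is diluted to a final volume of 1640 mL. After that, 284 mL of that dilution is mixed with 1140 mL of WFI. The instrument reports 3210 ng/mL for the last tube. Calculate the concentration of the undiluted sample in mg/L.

Overall dilution factor = 50 × 5.014 = 251.
Original = 3210 ng/mL × 251 = 8.05 × 10⁵ ng/mL = 805 mg/L.

805 mg/L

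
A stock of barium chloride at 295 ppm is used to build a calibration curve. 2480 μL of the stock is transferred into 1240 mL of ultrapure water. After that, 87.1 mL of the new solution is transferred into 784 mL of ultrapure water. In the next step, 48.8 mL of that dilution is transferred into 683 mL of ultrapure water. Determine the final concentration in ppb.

3.93 ppb

Overall dilution factor = 501 × 10.00 × 15.00 = 7.51 × 10⁴.
295 ppm / 7.51 × 10⁴ = 3.93 × 10⁻³ ppm = 3.93 ppb.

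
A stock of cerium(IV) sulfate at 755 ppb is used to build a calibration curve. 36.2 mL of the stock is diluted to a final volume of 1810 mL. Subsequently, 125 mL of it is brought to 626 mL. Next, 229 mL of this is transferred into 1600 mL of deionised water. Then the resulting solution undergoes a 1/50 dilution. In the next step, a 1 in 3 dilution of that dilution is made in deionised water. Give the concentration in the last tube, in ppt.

Overall dilution factor = 50 × 5.008 × 7.987 × 50 × 3 = 3.00 × 10⁵.
755 ppb / 3.00 × 10⁵ = 2.52 × 10⁻³ ppb = 2.52 ppt.

2.52 ppt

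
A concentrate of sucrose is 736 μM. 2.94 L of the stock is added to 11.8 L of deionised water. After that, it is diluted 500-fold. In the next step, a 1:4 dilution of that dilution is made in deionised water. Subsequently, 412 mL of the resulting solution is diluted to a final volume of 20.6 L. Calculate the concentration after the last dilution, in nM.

1.47 nM

Overall dilution factor = 5.014 × 500 × 4 × 50 = 5.01 × 10⁵.
736 μM / 5.01 × 10⁵ = 1.47 × 10⁻³ μM = 1.47 nM.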